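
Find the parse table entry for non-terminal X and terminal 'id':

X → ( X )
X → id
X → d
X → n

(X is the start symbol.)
To find M[X, 'id'], we find productions for X where 'id' is in the predict set (PREDICT(N → α) = (FIRST(α) \ {ε}) ∪ (FOLLOW(N) if α ⇒* ε)).

X → ( X ): PREDICT = { '(' }
X → id: PREDICT = { 'id' }
  'id' is in predict set, so this production goes in M[X, 'id']
X → d: PREDICT = { 'd' }
X → n: PREDICT = { 'n' }

M[X, 'id'] = X → id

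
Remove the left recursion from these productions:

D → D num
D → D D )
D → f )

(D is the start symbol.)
D → f ) D'
D' → num D'
D' → D ) D'
D' → ε

D is directly left-recursive. The standard transformation for
  A → A α₁ | ... | A α_m | β₁ | ... | β_n
is
  A  → β₁ A' | ... | β_n A'
  A' → α₁ A' | ... | α_m A' | ε

D → f ) becomes D → f ) D'
D → D num becomes D' → num D'
D → D D ) becomes D' → D ) D'
Add D' → ε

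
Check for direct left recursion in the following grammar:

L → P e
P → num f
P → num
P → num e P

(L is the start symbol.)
L → P e: starts with P
P → num f: starts with num
P → num: starts with num
P → num e P: starts with num

No direct left recursion found.

Answer: No direct left recursion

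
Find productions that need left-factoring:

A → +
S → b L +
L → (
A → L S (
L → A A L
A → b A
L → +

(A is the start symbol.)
Left-factoring is needed when two productions for the same non-terminal
share a common prefix on the right-hand side.

Productions for A:
  A → +
  A → L S (
  A → b A
Productions for L:
  L → (
  L → A A L
  L → +

No common prefixes found.

Answer: No, left-factoring is not needed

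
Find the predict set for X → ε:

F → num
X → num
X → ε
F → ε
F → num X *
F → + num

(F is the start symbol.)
PREDICT(X → ε) = (FIRST(RHS) \ {ε}) ∪ (FOLLOW(X) if ε ∈ FIRST(RHS), i.e. RHS ⇒* ε)
The right-hand side is ε (FIRST(ε) = { ε }), so the predict set is FOLLOW(X) = { '*' }
PREDICT(X → ε) = { '*' }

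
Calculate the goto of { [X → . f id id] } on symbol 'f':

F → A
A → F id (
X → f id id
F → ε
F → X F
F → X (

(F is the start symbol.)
{ [X → f . id id] }

GOTO(I, 'f') = CLOSURE({ [A → αX.β] : [A → α.Xβ] ∈ I, X = 'f' })

Items with dot before 'f', with the dot advanced:
  [X → . f id id] → [X → f . id id]
Closure adds nothing (no advanced item has the dot before a non-terminal).

GOTO = { [X → f . id id] }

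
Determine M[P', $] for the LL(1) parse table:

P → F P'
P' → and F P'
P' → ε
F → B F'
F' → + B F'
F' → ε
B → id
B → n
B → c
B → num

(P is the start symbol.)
P' → ε

To find M[P', $], we find productions for P' where $ is in the predict set (PREDICT(N → α) = (FIRST(α) \ {ε}) ∪ (FOLLOW(N) if α ⇒* ε)).

Relevant sets:
  FOLLOW(P') = { $ }

P' → and F P': PREDICT = { 'and' }
P' → ε: PREDICT = { $ }
  $ is in predict set, so this production goes in M[P', $]

M[P', $] = P' → ε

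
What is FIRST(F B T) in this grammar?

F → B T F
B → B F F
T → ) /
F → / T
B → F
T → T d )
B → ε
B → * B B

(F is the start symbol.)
{ ')', '*', '/' }

FIRST sets of the non-terminals involved (from the grammar, by fixed-point iteration):
  FIRST(F) = { ')', '*', '/' }

To compute FIRST(F B T), process the symbols left to right:
Symbol F is a non-terminal. Add FIRST(F) \ {ε} = { ')', '*', '/' }
F is not nullable (ε ∉ FIRST(F)), so stop here.
FIRST(F B T) = { ')', '*', '/' }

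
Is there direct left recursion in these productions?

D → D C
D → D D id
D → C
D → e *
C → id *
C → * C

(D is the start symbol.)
Direct left recursion occurs when N → N α for some non-terminal N (the right-hand side begins with the left-hand side itself).

D → D C: LEFT RECURSIVE (starts with D)
D → D D id: LEFT RECURSIVE (starts with D)
D → C: starts with C
D → e *: starts with e
C → id *: starts with id
C → * C: starts with '*'

The grammar has direct left recursion on: D.

Answer: Yes, D is left-recursive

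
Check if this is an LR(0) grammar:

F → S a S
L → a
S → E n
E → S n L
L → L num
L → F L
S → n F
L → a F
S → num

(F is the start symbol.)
No. Shift-reduce conflict between [E → S n L .] and [L → L . num]

Augment with F' → F and build the canonical LR(0) collection (I0 = CLOSURE({[F' → . F]}), then GOTO on every symbol after a dot until no new states appear). It has 17 states:
  I0: { [E → . S n L], [F → . S a S], [F' → . F], [S → . E n], [S → . n F], [S → . num] }  — shift
  I1: { [S → E . n] }  — shift
  I2: { [F' → F .] }  — accept
  I3: { [E → S . n L], [F → S . a S] }  — shift
  I4: { [E → . S n L], [F → . S a S], [S → . E n], [S → . n F], [S → . num], [S → n . F] }  — shift
  I5: { [S → num .] }  — reduce
  I6: { [S → n F .] }  — reduce
  I7: { [E → . S n L], [F → S a . S], [S → . E n], [S → . n F], [S → . num] }  — shift
  I8: { [E → . S n L], [E → S n . L], [F → . S a S], [L → . F L], [L → . L num], [L → . a F], [L → . a], [S → . E n], [S → . n F], [S → . num] }  — shift
  I9: { [E → . S n L], [F → . S a S], [L → . F L], [L → . L num], [L → . a F], [L → . a], [L → F . L], [S → . E n], [S → . n F], [S → . num] }  — shift
  I10: { [E → S n L .], [L → L . num] }  — shift, reduce
  I11: { [E → . S n L], [F → . S a S], [L → a . F], [L → a .], [S → . E n], [S → . n F], [S → . num] }  — shift, reduce
  I12: { [L → a F .] }  — reduce
  I13: { [L → L num .] }  — reduce
  I14: { [L → F L .], [L → L . num] }  — shift, reduce
  I15: { [E → S . n L], [F → S a S .] }  — shift, reduce
  I16: { [S → E n .] }  — reduce

Conflict in state I10:
  Shift-reduce conflict between [E → S n L .] and [L → L . num]
So the grammar is NOT LR(0).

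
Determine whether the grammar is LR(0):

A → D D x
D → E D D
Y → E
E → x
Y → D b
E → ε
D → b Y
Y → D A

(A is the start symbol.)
Augment with A' → A and build the canonical LR(0) collection (I0 = CLOSURE({[A' → . A]}), then GOTO on every symbol after a dot until no new states appear). It has 15 states:
  I0: { [A → . D D x], [A' → . A], [D → . E D D], [D → . b Y], [E → . x], [E → .] }  — shift, reduce
  I1: { [A' → A .] }  — accept
  I2: { [A → D . D x], [D → . E D D], [D → . b Y], [E → . x], [E → .] }  — shift, reduce
  I3: { [D → . E D D], [D → . b Y], [D → E . D D], [E → . x], [E → .] }  — shift, reduce
  I4: { [D → . E D D], [D → . b Y], [D → b . Y], [E → . x], [E → .], [Y → . D A], [Y → . D b], [Y → . E] }  — shift, reduce
  I5: { [E → x .] }  — reduce
  I6: { [A → . D D x], [D → . E D D], [D → . b Y], [E → . x], [E → .], [Y → D . A], [Y → D . b] }  — shift, reduce
  I7: { [D → . E D D], [D → . b Y], [D → E . D D], [E → . x], [E → .], [Y → E .] }  — shift, 2 reduces
  I8: { [D → b Y .] }  — reduce
  I9: { [D → . E D D], [D → . b Y], [D → E D . D], [E → . x], [E → .] }  — shift, reduce
  I10: { [D → E D D .] }  — reduce
  I11: { [Y → D A .] }  — reduce
  I12: { [D → . E D D], [D → . b Y], [D → b . Y], [E → . x], [E → .], [Y → . D A], [Y → . D b], [Y → . E], [Y → D b .] }  — shift, 2 reduces
  I13: { [A → D D . x] }  — shift
  I14: { [A → D D x .] }  — reduce

Conflict in state I0:
  Shift-reduce conflict between [E → .] and [D → . b Y]
So the grammar is NOT LR(0).

Answer: No. Shift-reduce conflict between [E → .] and [D → . b Y]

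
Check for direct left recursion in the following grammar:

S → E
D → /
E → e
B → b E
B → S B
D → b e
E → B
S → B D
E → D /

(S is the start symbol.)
Direct left recursion occurs when N → N α for some non-terminal N (the right-hand side begins with the left-hand side itself).

S → E: starts with E
D → /: starts with '/'
E → e: starts with e
B → b E: starts with b
B → S B: starts with S
D → b e: starts with b
E → B: starts with B
S → B D: starts with B
E → D /: starts with D

No direct left recursion found.

Answer: No direct left recursion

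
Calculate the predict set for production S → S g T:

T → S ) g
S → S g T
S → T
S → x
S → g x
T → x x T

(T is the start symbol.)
PREDICT(S → S g T) = (FIRST(RHS) \ {ε}) ∪ (FOLLOW(S) if ε ∈ FIRST(RHS), i.e. RHS ⇒* ε)
FIRST(S) = { 'g', 'x' }
FIRST(S g T) = { 'g', 'x' }
ε ∉ FIRST(S g T), so FOLLOW(S) is not added.
PREDICT(S → S g T) = { 'g', 'x' }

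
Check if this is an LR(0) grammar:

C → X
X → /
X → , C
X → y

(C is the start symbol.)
Yes, the grammar is LR(0)

Augment with C' → C and build the canonical LR(0) collection (I0 = CLOSURE({[C' → . C]}), then GOTO on every symbol after a dot until no new states appear). It has 7 states:
  I0: { [C → . X], [C' → . C], [X → . , C], [X → . /], [X → . y] }  — shift
  I1: { [C → . X], [X → , . C], [X → . , C], [X → . /], [X → . y] }  — shift
  I2: { [X → / .] }  — reduce
  I3: { [C' → C .] }  — accept
  I4: { [C → X .] }  — reduce
  I5: { [X → y .] }  — reduce
  I6: { [X → , C .] }  — reduce

Every state is either a pure shift/goto state or contains exactly one complete item and nothing to shift — no conflicts. The grammar is LR(0).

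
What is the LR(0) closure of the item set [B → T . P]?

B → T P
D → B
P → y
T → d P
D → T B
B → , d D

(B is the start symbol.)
{ [B → T . P], [P → . y] }

To compute CLOSURE, for each item [A → α.Bβ] where B is a non-terminal, add [B → .γ] for all productions B → γ; repeat for the newly added items until nothing changes.

Start with: [B → T . P]
  [B → T . P] has the dot before P: add [P → . y]
No further items can be added.

CLOSURE = { [B → T . P], [P → . y] }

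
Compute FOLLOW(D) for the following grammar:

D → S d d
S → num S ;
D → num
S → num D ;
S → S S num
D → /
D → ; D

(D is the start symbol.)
To compute FOLLOW(D), find every occurrence of D on a right-hand side N → α D β: add FIRST(β) \ {ε}, and if β is empty or nullable also add FOLLOW(N). Iterate to a fixed point.

D is the start symbol, so $ ∈ FOLLOW(D).
In S → num D ;: D is followed by ';', add FIRST(';') \ {ε} = { ';' }
In D → ; D: D is at the end; this adds FOLLOW(D) to itself — nothing new

Taking the union: FOLLOW(D) = { $, ';' }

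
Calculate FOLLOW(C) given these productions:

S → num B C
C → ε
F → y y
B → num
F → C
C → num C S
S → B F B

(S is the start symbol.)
{ $, 'num' }

To compute FOLLOW(C), find every occurrence of C on a right-hand side N → α C β: add FIRST(β) \ {ε}, and if β is empty or nullable also add FOLLOW(N). Iterate to a fixed point.

In S → num B C: C is at the end, add FOLLOW(S)
In F → C: C is at the end, add FOLLOW(F)
In C → num C S: C is followed by S, add FIRST(S) \ {ε} = { 'num' }

The FOLLOW sets referred to above (computed the same way, to a fixed point):
  FOLLOW(S) = { $, 'num' }
  FOLLOW(F) = { 'num' }

Taking the union: FOLLOW(C) = { $, 'num' }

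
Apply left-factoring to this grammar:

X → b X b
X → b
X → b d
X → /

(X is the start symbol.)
X → b X'
X' → X b
X' → ε
X' → d
X → /

Left-factoring transforms A → αβ₁ | αβ₂ into A → αA' and A' → β₁ | β₂
(α is the longest common prefix among the alternatives). Repeat until
no nonterminal has two alternatives with a common prefix.

Round 1: X has alternatives sharing prefix 'b'. Introduce X': X → b X'
  Add: X' → X b
  Add: X' → ε
  Add: X' → d

No remaining common prefixes — done.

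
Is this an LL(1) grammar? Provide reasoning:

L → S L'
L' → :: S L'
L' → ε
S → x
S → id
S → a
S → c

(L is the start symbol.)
Yes, the grammar is LL(1).

A grammar is LL(1) if for each non-terminal N with multiple productions, the predict sets of those productions are pairwise disjoint, where PREDICT(N → α) = (FIRST(α) \ {ε}) ∪ (FOLLOW(N) if α ⇒* ε).

Relevant sets:
  FOLLOW(L') = { $ }

For L':
  PREDICT(L' → :: S L') = { '::' }
  PREDICT(L' → ε) = { $ }
For S:
  PREDICT(S → x) = { 'x' }
  PREDICT(S → id) = { 'id' }
  PREDICT(S → a) = { 'a' }
  PREDICT(S → c) = { 'c' }
L has a single production, so nothing to check there.

All predict sets are disjoint. The grammar IS LL(1).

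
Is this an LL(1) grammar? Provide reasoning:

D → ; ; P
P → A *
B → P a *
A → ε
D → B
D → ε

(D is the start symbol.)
Yes, the grammar is LL(1).

A grammar is LL(1) if for each non-terminal N with multiple productions, the predict sets of those productions are pairwise disjoint, where PREDICT(N → α) = (FIRST(α) \ {ε}) ∪ (FOLLOW(N) if α ⇒* ε).

Relevant sets:
  FIRST(B) = { '*' }
  FOLLOW(D) = { $ }

For D:
  PREDICT(D → ';' ';' P) = { ';' }
  PREDICT(D → B) = { '*' }
  PREDICT(D → ε) = { $ }
P, B, A have a single production, so nothing to check there.

All predict sets are disjoint. The grammar IS LL(1).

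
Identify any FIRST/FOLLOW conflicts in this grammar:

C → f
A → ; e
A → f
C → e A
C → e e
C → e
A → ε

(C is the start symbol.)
No FIRST/FOLLOW conflicts.

A FIRST/FOLLOW conflict occurs when a non-terminal N has a nullable alternative N → β (β ⇒* ε) and another alternative N → α with FIRST(α) ∩ FOLLOW(N) ≠ ∅: on such a lookahead the parser cannot decide between expanding α and letting N vanish via β.

Nullable non-terminals: A.

A: nullable alternative(s) A → ε; FOLLOW(A) = { $ }
  A → ; e: FIRST \ {ε} = { ';' } — disjoint from FOLLOW(A)
  A → f: FIRST \ {ε} = { 'f' } — disjoint from FOLLOW(A)
  A → ε: FIRST \ {ε} = { } — this is the only nullable alternative, skip

C has no nullable alternative, so no FIRST/FOLLOW check is needed there.

No FIRST/FOLLOW conflicts found.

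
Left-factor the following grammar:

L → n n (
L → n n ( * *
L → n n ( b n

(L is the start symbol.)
Left-factoring transforms A → αβ₁ | αβ₂ into A → αA' and A' → β₁ | β₂
(α is the longest common prefix among the alternatives). Repeat until
no nonterminal has two alternatives with a common prefix.

Round 1: L has alternatives sharing prefix 'n n ('. Introduce L': L → n n ( L'
  Add: L' → ε
  Add: L' → * *
  Add: L' → b n

No remaining common prefixes — done.

Resulting grammar:
L → n n ( L'
L' → ε
L' → * *
L' → b n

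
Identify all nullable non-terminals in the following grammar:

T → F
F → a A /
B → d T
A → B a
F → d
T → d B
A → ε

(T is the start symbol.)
{ 'A' }

A non-terminal is nullable if it can derive ε (the empty string): either it has an ε-production, or it has a production whose right-hand side consists entirely of nullable non-terminals.

ε-productions: A → ε
So A is immediately nullable.
No further non-terminal can be added: every production for the remaining non-terminals contains a terminal or a non-nullable non-terminal.
Nullable = { 'A' }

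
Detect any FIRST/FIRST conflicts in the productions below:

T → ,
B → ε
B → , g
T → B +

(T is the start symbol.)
A FIRST/FIRST conflict occurs when two productions N → α and N → β for the same non-terminal have FIRST(α) ∩ FIRST(β) ≠ ∅ (with ε ∈ FIRST of a nullable right-hand side, so two nullable alternatives also conflict).

FIRST sets of the non-terminals at (or reachable through a nullable prefix from) the front of some alternative:
  FIRST(B) = { ',', ε }

Productions for T:
  T → ,: FIRST = { ',' }
  T → B +: FIRST = { '+', ',' }
Productions for B:
  B → ε: FIRST = { ε }
  B → , g: FIRST = { ',' }

Conflict for T: T → , and T → B +
  Overlap: { ',' }

Answer: Yes. T → ',' / T → B '+' on { ',' }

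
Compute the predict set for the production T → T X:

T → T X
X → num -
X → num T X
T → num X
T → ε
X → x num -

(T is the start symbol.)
PREDICT(T → T X) = (FIRST(RHS) \ {ε}) ∪ (FOLLOW(T) if ε ∈ FIRST(RHS), i.e. RHS ⇒* ε)
FIRST(T) = { 'num', 'x', ε }
FIRST(X) = { 'num', 'x' }
FIRST(T X) = { 'num', 'x' }
ε ∉ FIRST(T X), so FOLLOW(T) is not added.
PREDICT(T → T X) = { 'num', 'x' }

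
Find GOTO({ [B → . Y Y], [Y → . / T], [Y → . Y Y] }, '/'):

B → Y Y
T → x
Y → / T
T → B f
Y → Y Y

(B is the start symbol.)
{ [B → . Y Y], [T → . B f], [T → . x], [Y → . / T], [Y → . Y Y], [Y → / . T] }

GOTO(I, '/') = CLOSURE({ [A → αX.β] : [A → α.Xβ] ∈ I, X = '/' })

Items with dot before '/', with the dot advanced:
  [Y → . / T] → [Y → / . T]
Closure of the advanced items:
  [Y → / . T] has the dot before T: add [T → . x], [T → . B f]
  [T → . B f] has the dot before B: add [B → . Y Y]
  [B → . Y Y] has the dot before Y: add [Y → . / T], [Y → . Y Y]

GOTO = { [B → . Y Y], [T → . B f], [T → . x], [Y → . / T], [Y → . Y Y], [Y → / . T] }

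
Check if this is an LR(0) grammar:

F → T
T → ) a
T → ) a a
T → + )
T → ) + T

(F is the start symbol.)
No. Shift-reduce conflict between [T → ) a .] and [T → ) a . a]

Augment with F' → F and build the canonical LR(0) collection (I0 = CLOSURE({[F' → . F]}), then GOTO on every symbol after a dot until no new states appear). It has 10 states:
  I0: { [F → . T], [F' → . F], [T → . ) + T], [T → . ) a a], [T → . ) a], [T → . + )] }  — shift
  I1: { [T → ) . + T], [T → ) . a a], [T → ) . a] }  — shift
  I2: { [T → + . )] }  — shift
  I3: { [F' → F .] }  — accept
  I4: { [F → T .] }  — reduce
  I5: { [T → + ) .] }  — reduce
  I6: { [T → ) + . T], [T → . ) + T], [T → . ) a a], [T → . ) a], [T → . + )] }  — shift
  I7: { [T → ) a . a], [T → ) a .] }  — shift, reduce
  I8: { [T → ) a a .] }  — reduce
  I9: { [T → ) + T .] }  — reduce

Conflict in state I7:
  Shift-reduce conflict between [T → ) a .] and [T → ) a . a]
So the grammar is NOT LR(0).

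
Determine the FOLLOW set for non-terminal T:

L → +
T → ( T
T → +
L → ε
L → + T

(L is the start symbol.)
{ $ }

In T → ( T: T is at the end; this adds FOLLOW(T) to itself — nothing new
In L → + T: T is at the end, add FOLLOW(L)

The FOLLOW sets referred to above (computed the same way, to a fixed point):
  FOLLOW(L) = { $ }

Taking the union: FOLLOW(T) = { $ }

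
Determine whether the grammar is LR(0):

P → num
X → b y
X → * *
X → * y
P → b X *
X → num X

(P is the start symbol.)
Yes, the grammar is LR(0)

A grammar is LR(0) if no state in the canonical LR(0) collection has:
  - both a shift item (dot before a terminal) and a complete item (shift-reduce conflict), or
  - two or more complete items (reduce-reduce conflict; the accept item [P' → P .] counts as a complete item here).

Augment with P' → P and build the canonical LR(0) collection (I0 = CLOSURE({[P' → . P]}), then GOTO on every symbol after a dot until no new states appear). It has 13 states:
  I0: { [P → . b X *], [P → . num], [P' → . P] }  — shift
  I1: { [P' → P .] }  — accept
  I2: { [P → b . X *], [X → . * *], [X → . * y], [X → . b y], [X → . num X] }  — shift
  I3: { [P → num .] }  — reduce
  I4: { [X → * . *], [X → * . y] }  — shift
  I5: { [P → b X . *] }  — shift
  I6: { [X → b . y] }  — shift
  I7: { [X → . * *], [X → . * y], [X → . b y], [X → . num X], [X → num . X] }  — shift
  I8: { [X → num X .] }  — reduce
  I9: { [X → b y .] }  — reduce
  I10: { [P → b X * .] }  — reduce
  I11: { [X → * * .] }  — reduce
  I12: { [X → * y .] }  — reduce

Every state is either a pure shift/goto state or contains exactly one complete item and nothing to shift — no conflicts. The grammar is LR(0).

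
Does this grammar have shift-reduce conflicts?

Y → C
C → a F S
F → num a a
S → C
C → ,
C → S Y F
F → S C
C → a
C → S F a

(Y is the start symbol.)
Yes — I5: [C → a .] vs [C → . ,]; I17: [C → a F S .] vs [C → . ,]

A shift-reduce conflict occurs when an LR(0) state has both:
  - a complete (reduce) item [A → α .] (dot at the end), and
  - a shift item [B → β . c γ] (dot before a terminal).

Augment with Y' → Y and build the canonical LR(0) collection (I0 = CLOSURE({[Y' → . Y]}), then GOTO on every symbol after a dot until no new states appear). It has 18 states:
  I0: { [C → . ,], [C → . S F a], [C → . S Y F], [C → . a F S], [C → . a], [S → . C], [Y → . C], [Y' → . Y] }  — shift
  I1: { [C → , .] }  — reduce
  I2: { [S → C .], [Y → C .] }  — 2 reduces
  I3: { [C → . ,], [C → . S F a], [C → . S Y F], [C → . a F S], [C → . a], [C → S . F a], [C → S . Y F], [F → . S C], [F → . num a a], [S → . C], [Y → . C] }  — shift
  I4: { [Y' → Y .] }  — accept
  I5: { [C → . ,], [C → . S F a], [C → . S Y F], [C → . a F S], [C → . a], [C → a . F S], [C → a .], [F → . S C], [F → . num a a], [S → . C] }  — shift, reduce
  I6: { [S → C .] }  — reduce
  I7: { [C → . ,], [C → . S F a], [C → . S Y F], [C → . a F S], [C → . a], [C → a F . S], [S → . C] }  — shift
  I8: { [C → . ,], [C → . S F a], [C → . S Y F], [C → . a F S], [C → . a], [C → S . F a], [C → S . Y F], [F → . S C], [F → . num a a], [F → S . C], [S → . C], [Y → . C] }  — shift
  I9: { [F → num . a a] }  — shift
  I10: { [F → num a . a] }  — shift
  I11: { [F → num a a .] }  — reduce
  I12: { [F → S C .], [S → C .], [Y → C .] }  — 3 reduces
  I13: { [C → S F . a] }  — shift
  I14: { [C → . ,], [C → . S F a], [C → . S Y F], [C → . a F S], [C → . a], [C → S Y . F], [F → . S C], [F → . num a a], [S → . C] }  — shift
  I15: { [C → S Y F .] }  — reduce
  I16: { [C → S F a .] }  — reduce
  I17: { [C → . ,], [C → . S F a], [C → . S Y F], [C → . a F S], [C → . a], [C → S . F a], [C → S . Y F], [C → a F S .], [F → . S C], [F → . num a a], [S → . C], [Y → . C] }  — shift, reduce

I5 contains reduce item [C → a .] and shift items [C → . ,], [C → . a], [C → . a F S], [F → . num a a] — shift-reduce conflict.
I17 contains reduce item [C → a F S .] and shift items [C → . ,], [C → . a], [C → . a F S], [F → . num a a] — shift-reduce conflict.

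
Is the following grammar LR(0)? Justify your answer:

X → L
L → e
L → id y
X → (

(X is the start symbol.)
Augment with X' → X and build the canonical LR(0) collection (I0 = CLOSURE({[X' → . X]}), then GOTO on every symbol after a dot until no new states appear). It has 7 states:
  I0: { [L → . e], [L → . id y], [X → . (], [X → . L], [X' → . X] }  — shift
  I1: { [X → ( .] }  — reduce
  I2: { [X → L .] }  — reduce
  I3: { [X' → X .] }  — accept
  I4: { [L → e .] }  — reduce
  I5: { [L → id . y] }  — shift
  I6: { [L → id y .] }  — reduce

Every state is either a pure shift/goto state or contains exactly one complete item and nothing to shift — no conflicts. The grammar is LR(0).

Answer: Yes, the grammar is LR(0)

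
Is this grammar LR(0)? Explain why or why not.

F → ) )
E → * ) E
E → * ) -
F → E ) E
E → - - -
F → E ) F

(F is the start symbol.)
A grammar is LR(0) if no state in the canonical LR(0) collection has:
  - both a shift item (dot before a terminal) and a complete item (shift-reduce conflict), or
  - two or more complete items (reduce-reduce conflict; the accept item [F' → F .] counts as a complete item here).

Augment with F' → F and build the canonical LR(0) collection (I0 = CLOSURE({[F' → . F]}), then GOTO on every symbol after a dot until no new states appear). It has 15 states:
  I0: { [E → . * ) -], [E → . * ) E], [E → . - - -], [F → . ) )], [F → . E ) E], [F → . E ) F], [F' → . F] }  — shift
  I1: { [F → ) . )] }  — shift
  I2: { [E → * . ) -], [E → * . ) E] }  — shift
  I3: { [E → - . - -] }  — shift
  I4: { [F → E . ) E], [F → E . ) F] }  — shift
  I5: { [F' → F .] }  — accept
  I6: { [E → . * ) -], [E → . * ) E], [E → . - - -], [F → . ) )], [F → . E ) E], [F → . E ) F], [F → E ) . E], [F → E ) . F] }  — shift
  I7: { [F → E ) E .], [F → E . ) E], [F → E . ) F] }  — shift, reduce
  I8: { [F → E ) F .] }  — reduce
  I9: { [E → - - . -] }  — shift
  I10: { [E → - - - .] }  — reduce
  I11: { [E → * ) . -], [E → * ) . E], [E → . * ) -], [E → . * ) E], [E → . - - -] }  — shift
  I12: { [E → * ) - .], [E → - . - -] }  — shift, reduce
  I13: { [E → * ) E .] }  — reduce
  I14: { [F → ) ) .] }  — reduce

Conflict in state I7:
  Shift-reduce conflict between [F → E ) E .] and [F → E . ) E]
So the grammar is NOT LR(0).

Answer: No. Shift-reduce conflict between [F → E ) E .] and [F → E . ) E]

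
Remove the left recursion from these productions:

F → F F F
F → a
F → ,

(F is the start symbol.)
F → a F'
F → , F'
F' → F F F'
F' → ε

F is directly left-recursive. The standard transformation for
  A → A α₁ | ... | A α_m | β₁ | ... | β_n
is
  A  → β₁ A' | ... | β_n A'
  A' → α₁ A' | ... | α_m A' | ε

F → a becomes F → a F'
F → , becomes F → , F'
F → F F F becomes F' → F F F'
Add F' → ε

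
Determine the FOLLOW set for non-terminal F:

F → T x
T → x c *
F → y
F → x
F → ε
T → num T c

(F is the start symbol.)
{ $ }

To compute FOLLOW(F), find every occurrence of F on a right-hand side N → α F β: add FIRST(β) \ {ε}, and if β is empty or nullable also add FOLLOW(N). Iterate to a fixed point.

F is the start symbol, so $ ∈ FOLLOW(F).
F does not occur on any right-hand side.

Taking the union: FOLLOW(F) = { $ }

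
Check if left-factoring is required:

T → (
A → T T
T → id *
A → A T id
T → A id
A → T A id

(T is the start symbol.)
Yes, A has productions with common prefix 'T'

Left-factoring is needed when two productions for the same non-terminal
share a common prefix on the right-hand side.

Productions for T:
  T → (
  T → id *
  T → A id
Productions for A:
  A → T T
  A → A T id
  A → T A id

Found common prefix 'T' in productions for A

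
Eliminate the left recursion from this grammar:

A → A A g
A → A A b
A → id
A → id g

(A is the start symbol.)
A is directly left-recursive. The standard transformation for
  A → A α₁ | ... | A α_m | β₁ | ... | β_n
is
  A  → β₁ A' | ... | β_n A'
  A' → α₁ A' | ... | α_m A' | ε

A → id becomes A → id A'
A → id g becomes A → id g A'
A → A A g becomes A' → A g A'
A → A A b becomes A' → A b A'
Add A' → ε

Resulting grammar:
A → id A'
A → id g A'
A' → A g A'
A' → A b A'
A' → ε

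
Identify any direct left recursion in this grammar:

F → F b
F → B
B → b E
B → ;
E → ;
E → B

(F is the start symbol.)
Direct left recursion occurs when N → N α for some non-terminal N (the right-hand side begins with the left-hand side itself).

F → F b: LEFT RECURSIVE (starts with F)
F → B: starts with B
B → b E: starts with b
B → ;: starts with ';'
E → ;: starts with ';'
E → B: starts with B

The grammar has direct left recursion on: F.

Answer: Yes, F is left-recursive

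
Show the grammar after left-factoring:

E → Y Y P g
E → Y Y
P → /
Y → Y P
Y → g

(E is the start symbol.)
E → Y Y E'
E' → P g
E' → ε
P → /
Y → Y P
Y → g

Left-factoring transforms A → αβ₁ | αβ₂ into A → αA' and A' → β₁ | β₂
(α is the longest common prefix among the alternatives). Repeat until
no nonterminal has two alternatives with a common prefix.

Round 1: E has alternatives sharing prefix 'Y Y'. Introduce E': E → Y Y E'
  Add: E' → P g
  Add: E' → ε

No remaining common prefixes — done.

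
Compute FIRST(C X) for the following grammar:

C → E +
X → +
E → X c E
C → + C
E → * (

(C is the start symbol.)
FIRST sets of the non-terminals involved (from the grammar, by fixed-point iteration):
  FIRST(C) = { '*', '+' }

To compute FIRST(C X), process the symbols left to right:
Symbol C is a non-terminal. Add FIRST(C) \ {ε} = { '*', '+' }
C is not nullable (ε ∉ FIRST(C)), so stop here.
FIRST(C X) = { '*', '+' }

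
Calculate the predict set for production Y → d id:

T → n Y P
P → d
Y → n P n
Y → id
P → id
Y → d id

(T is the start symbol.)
{ 'd' }

PREDICT(Y → d id) = (FIRST(RHS) \ {ε}) ∪ (FOLLOW(Y) if ε ∈ FIRST(RHS), i.e. RHS ⇒* ε)
FIRST(d id) = { 'd' }
ε ∉ FIRST(d id), so FOLLOW(Y) is not added.
PREDICT(Y → d id) = { 'd' }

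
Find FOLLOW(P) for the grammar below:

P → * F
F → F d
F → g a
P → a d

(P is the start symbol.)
{ $ }

To compute FOLLOW(P), find every occurrence of P on a right-hand side N → α P β: add FIRST(β) \ {ε}, and if β is empty or nullable also add FOLLOW(N). Iterate to a fixed point.

P is the start symbol, so $ ∈ FOLLOW(P).
P does not occur on any right-hand side.

Taking the union: FOLLOW(P) = { $ }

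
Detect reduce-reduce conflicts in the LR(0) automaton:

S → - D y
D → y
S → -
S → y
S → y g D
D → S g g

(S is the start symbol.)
Yes — I7: [D → y .] vs [S → y .]

A reduce-reduce conflict occurs when an LR(0) state has two complete items [A → α .] and [B → β .] — both call for a reduction, and with no lookahead the parser cannot choose between them.

Augment with S' → S and build the canonical LR(0) collection (I0 = CLOSURE({[S' → . S]}), then GOTO on every symbol after a dot until no new states appear). It has 12 states:
  I0: { [S → . - D y], [S → . -], [S → . y g D], [S → . y], [S' → . S] }  — shift
  I1: { [D → . S g g], [D → . y], [S → - . D y], [S → - .], [S → . - D y], [S → . -], [S → . y g D], [S → . y] }  — shift, reduce
  I2: { [S' → S .] }  — accept
  I3: { [S → y . g D], [S → y .] }  — shift, reduce
  I4: { [D → . S g g], [D → . y], [S → . - D y], [S → . -], [S → . y g D], [S → . y], [S → y g . D] }  — shift
  I5: { [S → y g D .] }  — reduce
  I6: { [D → S . g g] }  — shift
  I7: { [D → y .], [S → y . g D], [S → y .] }  — shift, 2 reduces
  I8: { [D → S g . g] }  — shift
  I9: { [D → S g g .] }  — reduce
  I10: { [S → - D . y] }  — shift
  I11: { [S → - D y .] }  — reduce

I7 contains complete items [D → y .], [S → y .] — reduce-reduce conflict.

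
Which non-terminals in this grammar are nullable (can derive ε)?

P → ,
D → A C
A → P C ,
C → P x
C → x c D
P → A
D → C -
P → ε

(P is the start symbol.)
A non-terminal is nullable if it can derive ε (the empty string): either it has an ε-production, or it has a production whose right-hand side consists entirely of nullable non-terminals.

ε-productions: P → ε
So P is immediately nullable.
No further non-terminal can be added: every production for the remaining non-terminals contains a terminal or a non-nullable non-terminal.
Nullable = { 'P' }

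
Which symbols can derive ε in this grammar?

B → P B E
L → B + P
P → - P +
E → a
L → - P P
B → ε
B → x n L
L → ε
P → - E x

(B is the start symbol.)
{ 'B', 'L' }

ε-productions: B → ε, L → ε
So B, L are immediately nullable.
No further non-terminal can be added: every production for the remaining non-terminals contains a terminal or a non-nullable non-terminal.
Nullable = { 'B', 'L' }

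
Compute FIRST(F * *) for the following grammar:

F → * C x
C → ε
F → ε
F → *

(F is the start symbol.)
{ '*' }

FIRST sets of the non-terminals involved (from the grammar, by fixed-point iteration):
  FIRST(F) = { '*', ε }

To compute FIRST(F * *), process the symbols left to right:
Symbol F is a non-terminal. Add FIRST(F) \ {ε} = { '*' }
F is nullable (ε ∈ FIRST(F)), continue to the next symbol.
Symbol * is a terminal. Add '*' and stop.
FIRST(F * *) = { '*' }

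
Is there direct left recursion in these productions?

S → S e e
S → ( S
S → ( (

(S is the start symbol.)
Direct left recursion occurs when N → N α for some non-terminal N (the right-hand side begins with the left-hand side itself).

S → S e e: LEFT RECURSIVE (starts with S)
S → ( S: starts with '('
S → ( (: starts with '('

The grammar has direct left recursion on: S.

Answer: Yes, S is left-recursive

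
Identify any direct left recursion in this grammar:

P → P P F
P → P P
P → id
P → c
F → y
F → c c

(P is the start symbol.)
Direct left recursion occurs when N → N α for some non-terminal N (the right-hand side begins with the left-hand side itself).

P → P P F: LEFT RECURSIVE (starts with P)
P → P P: LEFT RECURSIVE (starts with P)
P → id: starts with id
P → c: starts with c
F → y: starts with y
F → c c: starts with c

The grammar has direct left recursion on: P.

Answer: Yes, P is left-recursive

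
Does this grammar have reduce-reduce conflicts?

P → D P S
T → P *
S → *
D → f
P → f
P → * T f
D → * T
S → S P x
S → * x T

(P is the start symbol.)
Yes — I4: [D → f .] vs [P → f .]

A reduce-reduce conflict occurs when an LR(0) state has two complete items [A → α .] and [B → β .] — both call for a reduction, and with no lookahead the parser cannot choose between them.

Augment with P' → P and build the canonical LR(0) collection (I0 = CLOSURE({[P' → . P]}), then GOTO on every symbol after a dot until no new states appear). It has 16 states:
  I0: { [D → . * T], [D → . f], [P → . * T f], [P → . D P S], [P → . f], [P' → . P] }  — shift
  I1: { [D → * . T], [D → . * T], [D → . f], [P → * . T f], [P → . * T f], [P → . D P S], [P → . f], [T → . P *] }  — shift
  I2: { [D → . * T], [D → . f], [P → . * T f], [P → . D P S], [P → . f], [P → D . P S] }  — shift
  I3: { [P' → P .] }  — accept
  I4: { [D → f .], [P → f .] }  — 2 reduces
  I5: { [P → D P . S], [S → . * x T], [S → . *], [S → . S P x] }  — shift
  I6: { [S → * . x T], [S → * .] }  — shift, reduce
  I7: { [D → . * T], [D → . f], [P → . * T f], [P → . D P S], [P → . f], [P → D P S .], [S → S . P x] }  — shift, reduce
  I8: { [S → S P . x] }  — shift
  I9: { [S → S P x .] }  — reduce
  I10: { [D → . * T], [D → . f], [P → . * T f], [P → . D P S], [P → . f], [S → * x . T], [T → . P *] }  — shift
  I11: { [T → P . *] }  — shift
  I12: { [S → * x T .] }  — reduce
  I13: { [T → P * .] }  — reduce
  I14: { [D → * T .], [P → * T . f] }  — shift, reduce
  I15: { [P → * T f .] }  — reduce

I4 contains complete items [D → f .], [P → f .] — reduce-reduce conflict.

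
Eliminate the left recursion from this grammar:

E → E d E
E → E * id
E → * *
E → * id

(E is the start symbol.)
E is directly left-recursive. The standard transformation for
  A → A α₁ | ... | A α_m | β₁ | ... | β_n
is
  A  → β₁ A' | ... | β_n A'
  A' → α₁ A' | ... | α_m A' | ε

E → * * becomes E → * * E'
E → * id becomes E → * id E'
E → E d E becomes E' → d E E'
E → E * id becomes E' → * id E'
Add E' → ε

Resulting grammar:
E → * * E'
E → * id E'
E' → d E E'
E' → * id E'
E' → ε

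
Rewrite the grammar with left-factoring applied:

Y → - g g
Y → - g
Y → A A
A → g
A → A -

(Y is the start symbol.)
Y → - g Y'
Y' → g
Y' → ε
Y → A A
A → g
A → A -

Left-factoring transforms A → αβ₁ | αβ₂ into A → αA' and A' → β₁ | β₂
(α is the longest common prefix among the alternatives). Repeat until
no nonterminal has two alternatives with a common prefix.

Round 1: Y has alternatives sharing prefix '- g'. Introduce Y': Y → - g Y'
  Add: Y' → g
  Add: Y' → ε

No remaining common prefixes — done.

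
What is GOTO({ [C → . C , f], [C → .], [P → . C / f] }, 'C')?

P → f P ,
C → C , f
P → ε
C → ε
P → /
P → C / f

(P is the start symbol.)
GOTO(I, 'C') = CLOSURE({ [A → αX.β] : [A → α.Xβ] ∈ I, X = 'C' })

Items with dot before 'C', with the dot advanced:
  [C → . C , f] → [C → C . , f]
  [P → . C / f] → [P → C . / f]
Closure adds nothing (no advanced item has the dot before a non-terminal).

GOTO = { [C → C . , f], [P → C . / f] }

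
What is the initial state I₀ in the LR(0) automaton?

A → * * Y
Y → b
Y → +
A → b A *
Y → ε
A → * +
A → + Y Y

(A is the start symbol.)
{ [A → . * * Y], [A → . * +], [A → . + Y Y], [A → . b A *], [A' → . A] }

First, augment the grammar with A' → A
I₀ = CLOSURE({ [A' → . A] }):
  [A' → . A] has the dot before A: add [A → . * * Y], [A → . b A *], [A → . * +], [A → . + Y Y]
No further items can be added.

I₀ = { [A → . * * Y], [A → . * +], [A → . + Y Y], [A → . b A *], [A' → . A] }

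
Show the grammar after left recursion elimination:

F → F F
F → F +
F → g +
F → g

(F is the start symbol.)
F → g + F'
F → g F'
F' → F F'
F' → + F'
F' → ε

F is directly left-recursive. The standard transformation for
  A → A α₁ | ... | A α_m | β₁ | ... | β_n
is
  A  → β₁ A' | ... | β_n A'
  A' → α₁ A' | ... | α_m A' | ε

F → g + becomes F → g + F'
F → g becomes F → g F'
F → F F becomes F' → F F'
F → F + becomes F' → + F'
Add F' → ε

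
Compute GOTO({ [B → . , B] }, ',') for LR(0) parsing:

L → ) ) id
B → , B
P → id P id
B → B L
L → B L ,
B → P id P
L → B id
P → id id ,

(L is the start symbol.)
GOTO(I, ',') = CLOSURE({ [A → αX.β] : [A → α.Xβ] ∈ I, X = ',' })

Items with dot before ',', with the dot advanced:
  [B → . , B] → [B → , . B]
Closure of the advanced items:
  [B → , . B] has the dot before B: add [B → . , B], [B → . B L], [B → . P id P]
  [B → . P id P] has the dot before P: add [P → . id P id], [P → . id id ,]

GOTO = { [B → , . B], [B → . , B], [B → . B L], [B → . P id P], [P → . id P id], [P → . id id ,] }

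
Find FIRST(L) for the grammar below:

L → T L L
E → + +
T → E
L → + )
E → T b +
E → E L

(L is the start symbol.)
{ '+' }

To compute FIRST(L), examine every production with L on the left-hand side, reading each right-hand side left to right until a non-nullable symbol is reached.

FIRST sets of the other non-terminals involved (by the same procedure, iterated to a fixed point):
  FIRST(T) = { '+' }

From L → T L L:
  - T is a non-terminal: add FIRST(T) \ {ε} = { '+' }
    T is not nullable, so stop
From L → + ):
  - '+' is a terminal: add '+' and stop

Collecting: FIRST(L) = { '+' }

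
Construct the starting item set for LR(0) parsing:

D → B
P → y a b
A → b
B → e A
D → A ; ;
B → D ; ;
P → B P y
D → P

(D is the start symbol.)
{ [A → . b], [B → . D ; ;], [B → . e A], [D → . A ; ;], [D → . B], [D → . P], [D' → . D], [P → . B P y], [P → . y a b] }

First, augment the grammar with D' → D
I₀ = CLOSURE({ [D' → . D] }):
  [D' → . D] has the dot before D: add [D → . B], [D → . A ; ;], [D → . P]
  [D → . B] has the dot before B: add [B → . e A], [B → . D ; ;]
  [D → . A ; ;] has the dot before A: add [A → . b]
  [D → . P] has the dot before P: add [P → . y a b], [P → . B P y]
No further items can be added.

I₀ = { [A → . b], [B → . D ; ;], [B → . e A], [D → . A ; ;], [D → . B], [D → . P], [D' → . D], [P → . B P y], [P → . y a b] }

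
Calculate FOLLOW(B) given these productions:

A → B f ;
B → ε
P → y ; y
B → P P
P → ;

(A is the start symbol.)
To compute FOLLOW(B), find every occurrence of B on a right-hand side N → α B β: add FIRST(β) \ {ε}, and if β is empty or nullable also add FOLLOW(N). Iterate to a fixed point.

In A → B f ;: B is followed by f ';', add FIRST(f ';') \ {ε} = { 'f' }

Taking the union: FOLLOW(B) = { 'f' }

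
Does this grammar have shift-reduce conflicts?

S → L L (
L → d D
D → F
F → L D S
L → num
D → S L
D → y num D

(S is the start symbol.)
No shift-reduce conflicts

A shift-reduce conflict occurs when an LR(0) state has both:
  - a complete (reduce) item [A → α .] (dot at the end), and
  - a shift item [B → β . c γ] (dot before a terminal).

Augment with S' → S and build the canonical LR(0) collection (I0 = CLOSURE({[S' → . S]}), then GOTO on every symbol after a dot until no new states appear). It has 18 states:
  I0: { [L → . d D], [L → . num], [S → . L L (], [S' → . S] }  — shift
  I1: { [L → . d D], [L → . num], [S → L . L (] }  — shift
  I2: { [S' → S .] }  — accept
  I3: { [D → . F], [D → . S L], [D → . y num D], [F → . L D S], [L → . d D], [L → . num], [L → d . D], [S → . L L (] }  — shift
  I4: { [L → num .] }  — reduce
  I5: { [L → d D .] }  — reduce
  I6: { [D → F .] }  — reduce
  I7: { [D → . F], [D → . S L], [D → . y num D], [F → . L D S], [F → L . D S], [L → . d D], [L → . num], [S → . L L (], [S → L . L (] }  — shift
  I8: { [D → S . L], [L → . d D], [L → . num] }  — shift
  I9: { [D → y . num D] }  — shift
  I10: { [D → . F], [D → . S L], [D → . y num D], [D → y num . D], [F → . L D S], [L → . d D], [L → . num], [S → . L L (] }  — shift
  I11: { [D → y num D .] }  — reduce
  I12: { [D → S L .] }  — reduce
  I13: { [F → L D . S], [L → . d D], [L → . num], [S → . L L (] }  — shift
  I14: { [D → . F], [D → . S L], [D → . y num D], [F → . L D S], [F → L . D S], [L → . d D], [L → . num], [S → . L L (], [S → L . L (], [S → L L . (] }  — shift
  I15: { [S → L L ( .] }  — reduce
  I16: { [F → L D S .] }  — reduce
  I17: { [S → L L . (] }  — shift

No state contains both a complete item and a shift item.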